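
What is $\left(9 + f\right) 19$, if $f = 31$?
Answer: $760$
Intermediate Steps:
$\left(9 + f\right) 19 = \left(9 + 31\right) 19 = 40 \cdot 19 = 760$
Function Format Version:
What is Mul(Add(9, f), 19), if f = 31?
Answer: 760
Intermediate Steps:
Mul(Add(9, f), 19) = Mul(Add(9, 31), 19) = Mul(40, 19) = 760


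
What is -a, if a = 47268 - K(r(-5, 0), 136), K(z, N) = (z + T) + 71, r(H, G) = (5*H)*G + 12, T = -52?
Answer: -47237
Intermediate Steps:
r(H, G) = 12 + 5*G*H (r(H, G) = 5*G*H + 12 = 12 + 5*G*H)
K(z, N) = 19 + z (K(z, N) = (z - 52) + 71 = (-52 + z) + 71 = 19 + z)
a = 47237 (a = 47268 - (19 + (12 + 5*0*(-5))) = 47268 - (19 + (12 + 0)) = 47268 - (19 + 12) = 47268 - 1*31 = 47268 - 31 = 47237)
-a = -1*47237 = -47237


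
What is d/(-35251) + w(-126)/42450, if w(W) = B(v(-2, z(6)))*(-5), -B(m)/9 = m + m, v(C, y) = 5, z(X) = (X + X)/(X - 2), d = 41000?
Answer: -11497247/9976033 ≈ -1.1525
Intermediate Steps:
z(X) = 2*X/(-2 + X) (z(X) = (2*X)/(-2 + X) = 2*X/(-2 + X))
B(m) = -18*m (B(m) = -9*(m + m) = -18*m)
w(W) = 450 (w(W) = -18*5*(-5) = -90*(-5) = 450)
d/(-35251) + w(-126)/42450 = 41000/(-35251) + 450/42450 = 41000*(-1/35251) + 450*(1/42450) = -41000/35251 + 3/283 = -11497247/9976033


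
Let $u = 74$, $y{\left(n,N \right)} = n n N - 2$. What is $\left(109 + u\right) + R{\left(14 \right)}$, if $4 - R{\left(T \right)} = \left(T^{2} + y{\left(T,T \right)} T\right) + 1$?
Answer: $-38398$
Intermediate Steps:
$y{\left(n,N \right)} = -2 + N n^{2}$ ($y{\left(n,N \right)} = n^{2} N - 2 = N n^{2} - 2 = -2 + N n^{2}$)
$R{\left(T \right)} = 3 - T^{2} - T \left(-2 + T^{3}\right)$ ($R{\left(T \right)} = 4 - \left(\left(T^{2} + \left(-2 + T T^{2}\right) T\right) + 1\right) = 4 - \left(\left(T^{2} + \left(-2 + T^{3}\right) T\right) + 1\right) = 4 - \left(\left(T^{2} + T \left(-2 + T^{3}\right)\right) + 1\right) = 4 - \left(1 + T^{2} + T \left(-2 + T^{3}\right)\right) = 3 - T^{2} - T \left(-2 + T^{3}\right)$)
$\left(109 + u\right) + R{\left(14 \right)} = \left(109 + 74\right) - \left(193 + 14 \left(-2 + 14^{3}\right)\right) = 183 - \left(193 + 14 \left(-2 + 2744\right)\right) = 183 - \left(193 + 38388\right) = 183 - 38581 = -38398$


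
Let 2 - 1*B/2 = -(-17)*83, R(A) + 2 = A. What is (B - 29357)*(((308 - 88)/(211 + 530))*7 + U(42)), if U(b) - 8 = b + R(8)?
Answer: -35504700/19 ≈ -1.8687e+6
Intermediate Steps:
R(A) = -2 + A
B = -2818 (B = 4 - (-34)*(-1*83) = 4 - (-34)*(-83) = 4 - 2*1411 = 4 - 2822 = -2818)
U(b) = 14 + b (U(b) = 8 + (b + (-2 + 8)) = 8 + (b + 6) = 8 + (6 + b) = 14 + b)
(B - 29357)*(((308 - 88)/(211 + 530))*7 + U(42)) = (-2818 - 29357)*(((308 - 88)/(211 + 530))*7 + (14 + 42)) = -32175*((220/741)*7 + 56) = -32175*(1540/741 + 56) = -32175*43036/741 = -35504700/19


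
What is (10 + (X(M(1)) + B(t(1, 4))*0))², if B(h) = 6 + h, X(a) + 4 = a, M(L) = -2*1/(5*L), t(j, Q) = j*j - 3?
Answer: 784/25 ≈ 31.360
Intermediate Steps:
t(j, Q) = -3 + j² (t(j, Q) = j² - 3 = -3 + j²)
M(L) = -2/(5*L)
X(a) = -4 + a
(10 + (X(M(1)) + B(t(1, 4))*0))² = (10 + ((-4 - ⅖/1) + (6 + (-3 + 1²))*0))² = (10 + ((-4 - ⅖*1) + (6 + (-3 + 1))*0))² = (10 + ((-4 - ⅖) + (6 - 2)*0))² = (10 + (-22/5 + 4*0))² = (10 + (-22/5 + 0))² = (10 - 22/5)² = (28/5)² = 784/25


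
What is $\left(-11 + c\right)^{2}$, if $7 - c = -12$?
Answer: $64$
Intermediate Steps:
$c = 19$ ($c = 7 - -12 = 7 + 12 = 19$)
$\left(-11 + c\right)^{2} = \left(-11 + 19\right)^{2} = 8^{2} = 64$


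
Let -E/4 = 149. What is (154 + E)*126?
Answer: -55692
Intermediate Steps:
E = -596 (E = -4*149 = -596)
(154 + E)*126 = (154 - 596)*126 = -442*126 = -55692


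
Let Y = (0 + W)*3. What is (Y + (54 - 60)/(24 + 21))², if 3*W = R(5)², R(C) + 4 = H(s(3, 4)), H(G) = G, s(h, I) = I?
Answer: 4/225 ≈ 0.017778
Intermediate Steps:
R(C) = 0 (R(C) = -4 + 4 = 0)
W = 0 (W = (⅓)*0² = (⅓)*0 = 0)
Y = 0 (Y = (0 + 0)*3 = 0*3 = 0)
(Y + (54 - 60)/(24 + 21))² = (0 + (54 - 60)/(24 + 21))² = (0 - 6/45)² = (0 - 6*1/45)² = (0 - 2/15)² = (-2/15)² = 4/225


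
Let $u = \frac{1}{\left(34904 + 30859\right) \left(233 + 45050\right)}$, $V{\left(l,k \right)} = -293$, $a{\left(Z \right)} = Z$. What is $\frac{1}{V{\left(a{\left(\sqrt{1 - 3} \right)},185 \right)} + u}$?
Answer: $- \frac{2977945929}{872538157196} \approx -0.003413$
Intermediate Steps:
$u = \frac{1}{2977945929}$ ($u = \frac{1}{65763 \cdot 45283} = \frac{1}{2977945929} \approx 3.358 \cdot 10^{-10}$)
$\frac{1}{V{\left(a{\left(\sqrt{1 - 3} \right)},185 \right)} + u} = \frac{1}{-293 + \frac{1}{2977945929}} = \frac{1}{- \frac{872538157196}{2977945929}} = - \frac{2977945929}{872538157196}$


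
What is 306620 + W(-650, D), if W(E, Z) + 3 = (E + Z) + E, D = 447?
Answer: 305764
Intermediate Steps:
W(E, Z) = -3 + Z + 2*E (W(E, Z) = -3 + ((E + Z) + E) = -3 + (Z + 2*E) = -3 + Z + 2*E)
306620 + W(-650, D) = 306620 + (-3 + 447 + 2*(-650)) = 306620 + (-3 + 447 - 1300) = 306620 - 856 = 305764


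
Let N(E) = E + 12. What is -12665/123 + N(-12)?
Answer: -12665/123 ≈ -102.97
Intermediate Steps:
N(E) = 12 + E
-12665/123 + N(-12) = -12665/123 + (12 - 12) = -12665/123 + 0 = -12665/123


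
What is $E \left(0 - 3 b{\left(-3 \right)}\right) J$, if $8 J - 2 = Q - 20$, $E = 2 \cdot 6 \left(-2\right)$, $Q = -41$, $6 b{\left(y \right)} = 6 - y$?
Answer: $- \frac{1593}{2} \approx -796.5$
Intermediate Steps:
$b{\left(y \right)} = 1 - \frac{y}{6}$ ($b{\left(y \right)} = \frac{6 - y}{6} = 1 - \frac{y}{6}$)
$E = -24$ ($E = 12 \left(-2\right) = -24$)
$J = - \frac{59}{8}$ ($J = \frac{1}{4} + \frac{-41 - 20}{8} = \frac{1}{4} + \frac{1}{8} \left(-61\right) = \frac{1}{4} - \frac{61}{8} = - \frac{59}{8} \approx -7.375$)
$E \left(0 - 3 b{\left(-3 \right)}\right) J = - 24 \left(0 - 3 \left(1 - - \frac{1}{2}\right)\right) \left(- \frac{59}{8}\right) = - 24 \left(0 - 3 \left(1 + \frac{1}{2}\right)\right) \left(- \frac{59}{8}\right) = - 24 \left(0 - \frac{9}{2}\right) \left(- \frac{59}{8}\right) = \left(-24\right) \left(- \frac{9}{2}\right) \left(- \frac{59}{8}\right) = 108 \left(- \frac{59}{8}\right) = - \frac{1593}{2}$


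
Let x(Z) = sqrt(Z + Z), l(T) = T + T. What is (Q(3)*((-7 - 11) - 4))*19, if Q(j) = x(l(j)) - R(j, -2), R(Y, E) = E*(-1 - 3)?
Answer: 3344 - 836*sqrt(3) ≈ 1896.0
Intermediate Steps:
l(T) = 2*T
R(Y, E) = -4*E (R(Y, E) = E*(-4) = -4*E)
x(Z) = sqrt(2)*sqrt(Z) (x(Z) = sqrt(2*Z) = sqrt(2)*sqrt(Z))
Q(j) = -8 + 2*sqrt(j) (Q(j) = sqrt(2)*sqrt(2*j) - (-4)*(-2) = sqrt(2)*(sqrt(2)*sqrt(j)) - 1*8 = 2*sqrt(j) - 8 = -8 + 2*sqrt(j))
(Q(3)*((-7 - 11) - 4))*19 = ((-8 + 2*sqrt(3))*((-7 - 11) - 4))*19 = ((-8 + 2*sqrt(3))*(-18 - 4))*19 = ((-8 + 2*sqrt(3))*(-22))*19 = (176 - 44*sqrt(3))*19 = 3344 - 836*sqrt(3)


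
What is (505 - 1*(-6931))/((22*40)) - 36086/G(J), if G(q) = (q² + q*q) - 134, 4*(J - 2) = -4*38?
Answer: -153159/24580 ≈ -6.2310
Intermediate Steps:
J = -36 (J = 2 + (-4*38)/4 = 2 + (¼)*(-152) = 2 - 38 = -36)
G(q) = -134 + 2*q² (G(q) = (q² + q²) - 134 = 2*q² - 134 = -134 + 2*q²)
(505 - 1*(-6931))/((22*40)) - 36086/G(J) = (505 - 1*(-6931))/((22*40)) - 36086/(-134 + 2*(-36)²) = (505 + 6931)/880 - 36086/(-134 + 2*1296) = 7436*(1/880) - 36086/(-134 + 2592) = 169/20 - 36086/2458 = 169/20 - 36086*1/2458 = 169/20 - 18043/1229 = -153159/24580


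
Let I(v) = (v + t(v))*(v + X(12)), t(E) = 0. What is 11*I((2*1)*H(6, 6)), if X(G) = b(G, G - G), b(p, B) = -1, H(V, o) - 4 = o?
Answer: 4180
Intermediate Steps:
H(V, o) = 4 + o
X(G) = -1
I(v) = v*(-1 + v) (I(v) = (v + 0)*(v - 1) = v*(-1 + v))
11*I((2*1)*H(6, 6)) = 11*(((2*1)*(4 + 6))*(-1 + (2*1)*(4 + 6))) = 11*((2*10)*(-1 + 2*10)) = 11*(20*(-1 + 20)) = 11*(20*19) = 11*380 = 4180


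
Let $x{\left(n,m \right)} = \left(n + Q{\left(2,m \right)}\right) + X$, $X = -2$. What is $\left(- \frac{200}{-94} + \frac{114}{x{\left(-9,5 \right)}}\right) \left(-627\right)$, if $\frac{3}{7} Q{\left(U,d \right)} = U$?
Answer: $\frac{467742}{47} \approx 9952.0$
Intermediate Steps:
$Q{\left(U,d \right)} = \frac{7 U}{3}$
$x{\left(n,m \right)} = \frac{8}{3} + n$ ($x{\left(n,m \right)} = \left(n + \frac{7}{3} \cdot 2\right) - 2 = \left(n + \frac{14}{3}\right) - 2 = \left(\frac{14}{3} + n\right) - 2 = \frac{8}{3} + n$)
$\left(- \frac{200}{-94} + \frac{114}{x{\left(-9,5 \right)}}\right) \left(-627\right) = \left(- \frac{200}{-94} + \frac{114}{\frac{8}{3} - 9}\right) \left(-627\right) = \left(\left(-200\right) \left(- \frac{1}{94}\right) + \frac{114}{- \frac{19}{3}}\right) \left(-627\right) = \left(\frac{100}{47} + 114 \left(- \frac{3}{19}\right)\right) \left(-627\right) = \left(\frac{100}{47} - 18\right) \left(-627\right) = \left(- \frac{746}{47}\right) \left(-627\right) = \frac{467742}{47}$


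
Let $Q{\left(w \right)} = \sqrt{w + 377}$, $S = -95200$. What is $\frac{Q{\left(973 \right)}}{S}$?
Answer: $- \frac{3 \sqrt{6}}{19040} \approx -0.00038595$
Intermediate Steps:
$Q{\left(w \right)} = \sqrt{377 + w}$
$\frac{Q{\left(973 \right)}}{S} = \frac{\sqrt{377 + 973}}{-95200} = \sqrt{1350} \left(- \frac{1}{95200}\right) = 15 \sqrt{6} \left(- \frac{1}{95200}\right) = - \frac{3 \sqrt{6}}{19040}$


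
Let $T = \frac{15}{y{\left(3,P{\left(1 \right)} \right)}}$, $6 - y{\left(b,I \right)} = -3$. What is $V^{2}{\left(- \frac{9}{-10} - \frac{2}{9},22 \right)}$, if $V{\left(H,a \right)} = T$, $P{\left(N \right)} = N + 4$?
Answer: $\frac{25}{9} \approx 2.7778$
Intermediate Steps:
$P{\left(N \right)} = 4 + N$
$y{\left(b,I \right)} = 9$ ($y{\left(b,I \right)} = 6 - -3 = 6 + 3 = 9$)
$T = \frac{5}{3}$ ($T = \frac{15}{9} = 15 \cdot \frac{1}{9} = \frac{5}{3} \approx 1.6667$)
$V{\left(H,a \right)} = \frac{5}{3}$
$V^{2}{\left(- \frac{9}{-10} - \frac{2}{9},22 \right)} = \left(\frac{5}{3}\right)^{2} = \frac{25}{9}$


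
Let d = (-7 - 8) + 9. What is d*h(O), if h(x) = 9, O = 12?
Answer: -54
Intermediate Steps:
d = -6 (d = -15 + 9 = -6)
d*h(O) = -6*9 = -54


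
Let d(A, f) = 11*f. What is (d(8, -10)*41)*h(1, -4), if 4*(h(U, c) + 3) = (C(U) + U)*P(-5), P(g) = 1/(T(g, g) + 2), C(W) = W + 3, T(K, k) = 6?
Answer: 205205/16 ≈ 12825.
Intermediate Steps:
C(W) = 3 + W
P(g) = ⅛ (P(g) = 1/(6 + 2) = 1/8 = ⅛)
h(U, c) = -93/32 + U/16 (h(U, c) = -3 + (((3 + U) + U)*(⅛))/4 = -3 + ((3 + 2*U)*(⅛))/4 = -3 + (3/8 + U/4)/4 = -3 + (3/32 + U/16) = -93/32 + U/16)
(d(8, -10)*41)*h(1, -4) = ((11*(-10))*41)*(-93/32 + (1/16)*1) = (-110*41)*(-93/32 + 1/16) = -4510*(-91/32) = 205205/16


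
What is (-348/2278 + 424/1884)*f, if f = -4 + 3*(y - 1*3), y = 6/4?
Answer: -19390/31557 ≈ -0.61444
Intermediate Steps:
y = 3/2 (y = 6*(1/4) = 3/2 ≈ 1.5000)
f = -17/2 (f = -4 + 3*(3/2 - 1*3) = -4 + 3*(3/2 - 3) = -4 + 3*(-3/2) = -4 - 9/2 = -17/2 ≈ -8.5000)
(-348/2278 + 424/1884)*f = (-348/2278 + 424/1884)*(-17/2) = (-348*1/2278 + 424*(1/1884))*(-17/2) = (-174/1139 + 106/471)*(-17/2) = (38780/536469)*(-17/2) = -19390/31557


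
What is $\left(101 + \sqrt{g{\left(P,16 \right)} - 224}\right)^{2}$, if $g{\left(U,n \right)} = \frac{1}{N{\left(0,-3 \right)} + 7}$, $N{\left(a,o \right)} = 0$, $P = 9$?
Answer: $\frac{\left(707 + i \sqrt{10969}\right)^{2}}{49} \approx 9977.1 + 3022.3 i$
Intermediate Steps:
$g{\left(U,n \right)} = \frac{1}{7}$ ($g{\left(U,n \right)} = \frac{1}{0 + 7} = \frac{1}{7}$)
$\left(101 + \sqrt{g{\left(P,16 \right)} - 224}\right)^{2} = \left(101 + \sqrt{\frac{1}{7} - 224}\right)^{2} = \left(101 + \sqrt{- \frac{1567}{7}}\right)^{2} = \left(101 + \frac{i \sqrt{10969}}{7}\right)^{2}$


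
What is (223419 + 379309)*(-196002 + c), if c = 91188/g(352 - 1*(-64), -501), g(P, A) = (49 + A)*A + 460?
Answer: -119671414706817/1013 ≈ -1.1814e+11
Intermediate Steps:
g(P, A) = 460 + A*(49 + A) (g(P, A) = A*(49 + A) + 460 = 460 + A*(49 + A))
c = 22797/56728 (c = 91188/(460 + (-501)² + 49*(-501)) = 91188/(460 + 251001 - 24549) = 91188/226912 = 91188*(1/226912) = 22797/56728 ≈ 0.40187)
(223419 + 379309)*(-196002 + c) = (223419 + 379309)*(-196002 + 22797/56728) = 602728*(-11118778659/56728) = -119671414706817/1013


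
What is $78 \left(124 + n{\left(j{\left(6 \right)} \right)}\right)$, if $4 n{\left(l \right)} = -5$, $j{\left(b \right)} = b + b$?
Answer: $\frac{19149}{2} \approx 9574.5$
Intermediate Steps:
$j{\left(b \right)} = 2 b$
$n{\left(l \right)} = - \frac{5}{4}$ ($n{\left(l \right)} = \frac{1}{4} \left(-5\right) = - \frac{5}{4}$)
$78 \left(124 + n{\left(j{\left(6 \right)} \right)}\right) = 78 \left(124 - \frac{5}{4}\right) = 78 \cdot \frac{491}{4} = \frac{19149}{2}$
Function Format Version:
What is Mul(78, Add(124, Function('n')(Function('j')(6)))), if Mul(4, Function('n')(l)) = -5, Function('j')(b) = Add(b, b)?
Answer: Rational(19149, 2) ≈ 9574.5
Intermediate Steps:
Function('j')(b) = Mul(2, b)
Function('n')(l) = Rational(-5, 4) (Function('n')(l) = Mul(Rational(1, 4), -5) = Rational(-5, 4))
Mul(78, Add(124, Function('n')(Function('j')(6)))) = Mul(78, Add(124, Rational(-5, 4))) = Mul(78, Rational(491, 4)) = Rational(19149, 2)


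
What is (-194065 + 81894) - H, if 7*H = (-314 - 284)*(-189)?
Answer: -128317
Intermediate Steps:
H = 16146 (H = ((-314 - 284)*(-189))/7 = (-598*(-189))/7 = (⅐)*113022 = 16146)
(-194065 + 81894) - H = (-194065 + 81894) - 1*16146 = -112171 - 16146 = -128317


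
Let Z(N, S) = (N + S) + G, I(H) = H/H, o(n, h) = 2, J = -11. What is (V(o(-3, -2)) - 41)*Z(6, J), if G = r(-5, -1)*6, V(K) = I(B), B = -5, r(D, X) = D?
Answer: 1400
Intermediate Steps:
I(H) = 1
V(K) = 1
G = -30 (G = -5*6 = -30)
Z(N, S) = -30 + N + S (Z(N, S) = (N + S) - 30 = -30 + N + S)
(V(o(-3, -2)) - 41)*Z(6, J) = (1 - 41)*(-30 + 6 - 11) = -40*(-35) = 1400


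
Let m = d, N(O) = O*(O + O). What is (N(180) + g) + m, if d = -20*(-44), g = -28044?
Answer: 37636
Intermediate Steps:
N(O) = 2*O² (N(O) = O*(2*O) = 2*O²)
d = 880
m = 880
(N(180) + g) + m = (2*180² - 28044) + 880 = (2*32400 - 28044) + 880 = (64800 - 28044) + 880 = 36756 + 880 = 37636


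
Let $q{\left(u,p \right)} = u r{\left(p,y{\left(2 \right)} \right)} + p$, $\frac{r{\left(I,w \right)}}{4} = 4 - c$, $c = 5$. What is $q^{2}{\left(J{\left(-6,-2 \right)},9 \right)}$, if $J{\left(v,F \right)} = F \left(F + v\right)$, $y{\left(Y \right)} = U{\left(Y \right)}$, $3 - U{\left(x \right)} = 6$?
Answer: $3025$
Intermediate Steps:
$U{\left(x \right)} = -3$ ($U{\left(x \right)} = 3 - 6 = -3$)
$y{\left(Y \right)} = -3$
$r{\left(I,w \right)} = -4$ ($r{\left(I,w \right)} = 4 \left(4 - 5\right) = 4 \left(-1\right) = -4$)
$q{\left(u,p \right)} = p - 4 u$ ($q{\left(u,p \right)} = u \left(-4\right) + p = - 4 u + p = p - 4 u$)
$q^{2}{\left(J{\left(-6,-2 \right)},9 \right)} = \left(9 - 4 \left(- 2 \left(-2 - 6\right)\right)\right)^{2} = \left(9 - 4 \left(\left(-2\right) \left(-8\right)\right)\right)^{2} = \left(9 - 64\right)^{2} = \left(-55\right)^{2} = 3025$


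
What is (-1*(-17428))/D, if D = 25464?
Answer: 4357/6366 ≈ 0.68442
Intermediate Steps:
(-1*(-17428))/D = -1*(-17428)/25464 = 17428*(1/25464) = 4357/6366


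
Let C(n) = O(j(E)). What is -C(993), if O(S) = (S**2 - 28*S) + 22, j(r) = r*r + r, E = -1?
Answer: -22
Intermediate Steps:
j(r) = r + r**2 (j(r) = r**2 + r = r + r**2)
O(S) = 22 + S**2 - 28*S
C(n) = 22 (C(n) = 22 + (-(1 - 1))**2 - (-28)*(1 - 1) = 22 + (-1*0)**2 - (-28)*0 = 22 + 0**2 - 28*0 = 22 + 0 + 0 = 22)
-C(993) = -1*22 = -22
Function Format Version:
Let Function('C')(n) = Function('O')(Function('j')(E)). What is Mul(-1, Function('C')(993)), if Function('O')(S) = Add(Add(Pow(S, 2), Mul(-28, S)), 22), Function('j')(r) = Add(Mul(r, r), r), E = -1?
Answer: -22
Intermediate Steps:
Function('j')(r) = Add(r, Pow(r, 2)) (Function('j')(r) = Add(Pow(r, 2), r) = Add(r, Pow(r, 2)))
Function('O')(S) = Add(22, Pow(S, 2), Mul(-28, S))
Function('C')(n) = 22 (Function('C')(n) = Add(22, Pow(Mul(-1, Add(1, -1)), 2), Mul(-28, Mul(-1, Add(1, -1)))) = Add(22, Pow(Mul(-1, 0), 2), Mul(-28, Mul(-1, 0))) = Add(22, Pow(0, 2), Mul(-28, 0)) = Add(22, 0, 0) = 22)
Mul(-1, Function('C')(993)) = Mul(-1, 22) = -22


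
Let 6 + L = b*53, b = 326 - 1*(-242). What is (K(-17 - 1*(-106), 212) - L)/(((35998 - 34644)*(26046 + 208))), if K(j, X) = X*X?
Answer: 7423/17773958 ≈ 0.00041763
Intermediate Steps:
b = 568 (b = 326 + 242 = 568)
K(j, X) = X**2
L = 30098 (L = -6 + 568*53 = -6 + 30104 = 30098)
(K(-17 - 1*(-106), 212) - L)/(((35998 - 34644)*(26046 + 208))) = (212**2 - 1*30098)/(((35998 - 34644)*(26046 + 208))) = (44944 - 30098)/((1354*26254)) = 14846/35547916 = 14846*(1/35547916) = 7423/17773958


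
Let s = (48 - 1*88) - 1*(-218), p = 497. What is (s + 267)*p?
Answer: 221165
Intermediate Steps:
s = 178 (s = (48 - 88) + 218 = -40 + 218 = 178)
(s + 267)*p = (178 + 267)*497 = 445*497 = 221165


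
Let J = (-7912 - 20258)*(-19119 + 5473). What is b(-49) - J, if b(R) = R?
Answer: -384407869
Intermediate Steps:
J = 384407820 (J = -28170*(-13646) = 384407820)
b(-49) - J = -49 - 1*384407820 = -49 - 384407820 = -384407869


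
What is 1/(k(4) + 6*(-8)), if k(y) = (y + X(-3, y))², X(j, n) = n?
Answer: 1/16 ≈ 0.062500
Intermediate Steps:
k(y) = 4*y² (k(y) = (y + y)² = (2*y)² = 4*y²)
1/(k(4) + 6*(-8)) = 1/(4*4² + 6*(-8)) = 1/(4*16 - 48) = 1/(64 - 48) = 1/16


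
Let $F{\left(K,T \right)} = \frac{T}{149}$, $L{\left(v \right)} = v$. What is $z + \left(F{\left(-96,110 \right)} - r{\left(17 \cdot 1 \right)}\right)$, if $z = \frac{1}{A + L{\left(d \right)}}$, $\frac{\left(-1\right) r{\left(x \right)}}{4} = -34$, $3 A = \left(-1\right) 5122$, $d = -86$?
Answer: $- \frac{108428967}{801620} \approx -135.26$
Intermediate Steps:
$F{\left(K,T \right)} = \frac{T}{149}$ ($F{\left(K,T \right)} = T \frac{1}{149} = \frac{T}{149}$)
$A = - \frac{5122}{3}$ ($A = \frac{\left(-1\right) 5122}{3} = \frac{1}{3} \left(-5122\right) = - \frac{5122}{3} \approx -1707.3$)
$r{\left(x \right)} = 136$ ($r{\left(x \right)} = \left(-4\right) \left(-34\right) = 136$)
$z = - \frac{3}{5380}$ ($z = \frac{1}{- \frac{5122}{3} - 86} = \frac{1}{- \frac{5380}{3}} = - \frac{3}{5380} \approx -0.00055762$)
$z + \left(F{\left(-96,110 \right)} - r{\left(17 \cdot 1 \right)}\right) = - \frac{3}{5380} + \left(\frac{1}{149} \cdot 110 - 136\right) = - \frac{3}{5380} + \left(\frac{110}{149} - 136\right) = - \frac{3}{5380} - \frac{20154}{149} = - \frac{108428967}{801620}$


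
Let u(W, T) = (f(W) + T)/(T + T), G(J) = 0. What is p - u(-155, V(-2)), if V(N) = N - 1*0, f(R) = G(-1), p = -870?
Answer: -1741/2 ≈ -870.50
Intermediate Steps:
f(R) = 0
V(N) = N (V(N) = N + 0 = N)
u(W, T) = 1/2 (u(W, T) = (0 + T)/(T + T) = T/((2*T)) = T*(1/(2*T)) = 1/2)
p - u(-155, V(-2)) = -870 - 1*1/2 = -870 - 1/2 = -1741/2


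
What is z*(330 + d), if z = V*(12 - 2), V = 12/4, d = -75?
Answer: 7650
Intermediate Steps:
V = 3 (V = 12*(¼) = 3)
z = 30 (z = 3*(12 - 2) = 3*10 = 30)
z*(330 + d) = 30*(330 - 75) = 30*255 = 7650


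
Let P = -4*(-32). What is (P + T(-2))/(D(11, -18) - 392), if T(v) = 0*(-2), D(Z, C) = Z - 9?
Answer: -64/195 ≈ -0.32821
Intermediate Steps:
D(Z, C) = -9 + Z
T(v) = 0
P = 128
(P + T(-2))/(D(11, -18) - 392) = (128 + 0)/((-9 + 11) - 392) = 128/(2 - 392) = 128/(-390) = 128*(-1/390) = -64/195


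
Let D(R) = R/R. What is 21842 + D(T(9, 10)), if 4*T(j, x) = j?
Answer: 21843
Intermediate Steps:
T(j, x) = j/4
D(R) = 1
21842 + D(T(9, 10)) = 21842 + 1 = 21843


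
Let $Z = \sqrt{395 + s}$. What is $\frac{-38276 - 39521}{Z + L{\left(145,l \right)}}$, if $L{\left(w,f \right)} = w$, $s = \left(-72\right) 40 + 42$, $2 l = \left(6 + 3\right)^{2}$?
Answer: $- \frac{11280565}{23468} + \frac{77797 i \sqrt{2443}}{23468} \approx -480.68 + 163.85 i$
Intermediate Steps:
$l = \frac{81}{2}$ ($l = \frac{\left(6 + 3\right)^{2}}{2} = \frac{9^{2}}{2} = \frac{1}{2} \cdot 81 = \frac{81}{2} \approx 40.5$)
$s = -2838$ ($s = -2880 + 42 = -2838$)
$Z = i \sqrt{2443}$ ($Z = \sqrt{395 - 2838} = \sqrt{-2443} = i \sqrt{2443} \approx 49.427 i$)
$\frac{-38276 - 39521}{Z + L{\left(145,l \right)}} = \frac{-38276 - 39521}{i \sqrt{2443} + 145} = - \frac{77797}{145 + i \sqrt{2443}}$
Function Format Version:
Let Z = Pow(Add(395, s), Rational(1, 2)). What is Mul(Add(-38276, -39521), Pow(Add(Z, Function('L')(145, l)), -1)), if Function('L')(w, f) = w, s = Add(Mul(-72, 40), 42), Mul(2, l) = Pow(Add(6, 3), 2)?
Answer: Add(Rational(-11280565, 23468), Mul(Rational(77797, 23468), I, Pow(2443, Rational(1, 2)))) ≈ Add(-480.68, Mul(163.85, I))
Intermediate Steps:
l = Rational(81, 2) (l = Mul(Rational(1, 2), Pow(Add(6, 3), 2)) = Mul(Rational(1, 2), Pow(9, 2)) = Mul(Rational(1, 2), 81) = Rational(81, 2) ≈ 40.500)
s = -2838 (s = Add(-2880, 42) = -2838)
Z = Mul(I, Pow(2443, Rational(1, 2))) (Z = Pow(Add(395, -2838), Rational(1, 2)) = Pow(-2443, Rational(1, 2)) = Mul(I, Pow(2443, Rational(1, 2))) ≈ Mul(49.427, I))
Mul(Add(-38276, -39521), Pow(Add(Z, Function('L')(145, l)), -1)) = Mul(Add(-38276, -39521), Pow(Add(Mul(I, Pow(2443, Rational(1, 2))), 145), -1)) = Mul(-77797, Pow(Add(145, Mul(I, Pow(2443, Rational(1, 2)))), -1))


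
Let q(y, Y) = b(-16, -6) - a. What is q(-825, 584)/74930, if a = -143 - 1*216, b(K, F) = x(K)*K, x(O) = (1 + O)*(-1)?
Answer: 119/74930 ≈ 0.0015881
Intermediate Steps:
x(O) = -1 - O
b(K, F) = K*(-1 - K) (b(K, F) = (-1 - K)*K = K*(-1 - K))
a = -359 (a = -143 - 216 = -359)
q(y, Y) = 119 (q(y, Y) = -1*(-16)*(1 - 16) - 1*(-359) = -1*(-16)*(-15) + 359 = -240 + 359 = 119)
q(-825, 584)/74930 = 119/74930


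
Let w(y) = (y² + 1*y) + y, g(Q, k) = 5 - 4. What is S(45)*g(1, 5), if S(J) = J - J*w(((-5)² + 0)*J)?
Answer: -57054330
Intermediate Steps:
g(Q, k) = 1
w(y) = y² + 2*y (w(y) = (y² + y) + y = (y + y²) + y = y² + 2*y)
S(J) = J - 25*J²*(2 + 25*J) (S(J) = J - J*(((-5)² + 0)*J)*(2 + ((-5)² + 0)*J) = J - J*((25 + 0)*J)*(2 + (25 + 0)*J) = J - J*(25*J)*(2 + 25*J) = J - J*25*J*(2 + 25*J) = J - 25*J²*(2 + 25*J))
S(45)*g(1, 5) = (45*(1 - 625*45² - 50*45))*1 = (45*(1 - 625*2025 - 2250))*1 = (45*(1 - 1265625 - 2250))*1 = (45*(-1267874))*1 = -57054330*1 = -57054330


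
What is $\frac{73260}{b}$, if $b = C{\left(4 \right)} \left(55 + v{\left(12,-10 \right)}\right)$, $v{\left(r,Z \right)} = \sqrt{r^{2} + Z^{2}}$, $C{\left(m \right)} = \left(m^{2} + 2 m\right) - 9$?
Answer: $\frac{89540}{927} - \frac{3256 \sqrt{61}}{927} \approx 69.158$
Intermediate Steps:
$C{\left(m \right)} = -9 + m^{2} + 2 m$
$v{\left(r,Z \right)} = \sqrt{Z^{2} + r^{2}}$
$b = 825 + 30 \sqrt{61}$ ($b = \left(-9 + 4^{2} + 2 \cdot 4\right) \left(55 + \sqrt{\left(-10\right)^{2} + 12^{2}}\right) = \left(-9 + 16 + 8\right) \left(55 + \sqrt{100 + 144}\right) = 15 \left(55 + \sqrt{244}\right) = 15 \left(55 + 2 \sqrt{61}\right) = 825 + 30 \sqrt{61} \approx 1059.3$)
$\frac{73260}{b} = \frac{73260}{825 + 30 \sqrt{61}}$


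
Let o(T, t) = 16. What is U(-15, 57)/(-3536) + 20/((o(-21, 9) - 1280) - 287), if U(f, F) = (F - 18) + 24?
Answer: -168433/5484336 ≈ -0.030712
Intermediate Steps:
U(f, F) = 6 + F (U(f, F) = (-18 + F) + 24 = 6 + F)
U(-15, 57)/(-3536) + 20/((o(-21, 9) - 1280) - 287) = (6 + 57)/(-3536) + 20/((16 - 1280) - 287) = 63*(-1/3536) + 20/(-1264 - 287) = -63/3536 + 20/(-1551) = -63/3536 + 20*(-1/1551) = -63/3536 - 20/1551 = -168433/5484336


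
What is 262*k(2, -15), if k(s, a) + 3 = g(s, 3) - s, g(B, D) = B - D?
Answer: -1572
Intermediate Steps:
k(s, a) = -6 (k(s, a) = -3 + ((s - 1*3) - s) = -3 + ((s - 3) - s) = -3 + ((-3 + s) - s) = -3 - 3 = -6)
262*k(2, -15) = 262*(-6) = -1572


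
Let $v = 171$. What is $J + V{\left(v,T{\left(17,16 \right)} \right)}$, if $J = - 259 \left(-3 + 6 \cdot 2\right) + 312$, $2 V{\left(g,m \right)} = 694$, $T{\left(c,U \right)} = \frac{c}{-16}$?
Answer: $-1672$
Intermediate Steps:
$T{\left(c,U \right)} = - \frac{c}{16}$ ($T{\left(c,U \right)} = c \left(- \frac{1}{16}\right) = - \frac{c}{16}$)
$V{\left(g,m \right)} = 347$ ($V{\left(g,m \right)} = \frac{1}{2} \cdot 694 = 347$)
$J = -2019$ ($J = - 259 \left(-3 + 12\right) + 312 = \left(-259\right) 9 + 312 = -2331 + 312 = -2019$)
$J + V{\left(v,T{\left(17,16 \right)} \right)} = -2019 + 347 = -1672$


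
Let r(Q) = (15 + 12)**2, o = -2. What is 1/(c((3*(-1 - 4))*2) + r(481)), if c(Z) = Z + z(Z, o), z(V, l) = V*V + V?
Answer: 1/1569 ≈ 0.00063735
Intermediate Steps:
z(V, l) = V + V**2 (z(V, l) = V**2 + V = V + V**2)
r(Q) = 729 (r(Q) = 27**2 = 729)
c(Z) = Z + Z*(1 + Z)
1/(c((3*(-1 - 4))*2) + r(481)) = 1/(((3*(-1 - 4))*2)*(2 + (3*(-1 - 4))*2) + 729) = 1/(((3*(-5))*2)*(2 + (3*(-5))*2) + 729) = 1/((-15*2)*(2 - 15*2) + 729) = 1/(-30*(2 - 30) + 729) = 1/(-30*(-28) + 729) = 1/(840 + 729) = 1/1569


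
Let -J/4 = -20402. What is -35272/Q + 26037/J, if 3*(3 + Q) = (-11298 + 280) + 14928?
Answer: -8533861791/318352808 ≈ -26.806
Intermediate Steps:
J = 81608 (J = -4*(-20402) = 81608)
Q = 3901/3 (Q = -3 + ((-11298 + 280) + 14928)/3 = -3 + (-11018 + 14928)/3 = -3 + (⅓)*3910 = -3 + 3910/3 = 3901/3 ≈ 1300.3)
-35272/Q + 26037/J = -35272/3901/3 + 26037/81608 = -35272*3/3901 + 26037*(1/81608) = -105816/3901 + 26037/81608 = -8533861791/318352808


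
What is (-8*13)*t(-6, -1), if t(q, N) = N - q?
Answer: -520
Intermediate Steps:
(-8*13)*t(-6, -1) = (-8*13)*(-1 - 1*(-6)) = -104*(-1 + 6) = -104*5 = -520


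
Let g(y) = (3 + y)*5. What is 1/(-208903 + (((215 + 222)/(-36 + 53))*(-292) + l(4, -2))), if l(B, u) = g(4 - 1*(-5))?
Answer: -17/3677935 ≈ -4.6222e-6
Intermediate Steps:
g(y) = 15 + 5*y
l(B, u) = 60 (l(B, u) = 15 + 5*(4 - 1*(-5)) = 15 + 5*(4 + 5) = 15 + 5*9 = 15 + 45 = 60)
1/(-208903 + (((215 + 222)/(-36 + 53))*(-292) + l(4, -2))) = 1/(-208903 + (((215 + 222)/(-36 + 53))*(-292) + 60)) = 1/(-208903 + ((437/17)*(-292) + 60)) = 1/(-208903 + (-127604/17 + 60)) = 1/(-208903 - 126584/17) = 1/(-3677935/17) = -17/3677935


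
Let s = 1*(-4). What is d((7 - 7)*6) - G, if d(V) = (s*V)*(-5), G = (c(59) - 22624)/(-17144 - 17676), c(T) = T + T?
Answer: -11253/17410 ≈ -0.64635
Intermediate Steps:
c(T) = 2*T
G = 11253/17410 (G = (2*59 - 22624)/(-17144 - 17676) = (118 - 22624)/(-34820) = -22506*(-1/34820) = 11253/17410 ≈ 0.64635)
s = -4
d(V) = 20*V (d(V) = -4*V*(-5) = 20*V)
d((7 - 7)*6) - G = 20*((7 - 7)*6) - 1*11253/17410 = 20*(0*6) - 11253/17410 = 20*0 - 11253/17410 = 0 - 11253/17410 = -11253/17410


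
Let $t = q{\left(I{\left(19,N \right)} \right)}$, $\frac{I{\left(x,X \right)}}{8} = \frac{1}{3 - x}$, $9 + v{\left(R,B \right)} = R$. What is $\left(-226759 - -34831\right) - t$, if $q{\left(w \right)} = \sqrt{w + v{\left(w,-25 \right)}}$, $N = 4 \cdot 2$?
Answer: $-191928 - i \sqrt{10} \approx -1.9193 \cdot 10^{5} - 3.1623 i$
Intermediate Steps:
$v{\left(R,B \right)} = -9 + R$
$N = 8$
$I{\left(x,X \right)} = \frac{8}{3 - x}$
$q{\left(w \right)} = \sqrt{-9 + 2 w}$ ($q{\left(w \right)} = \sqrt{w + \left(-9 + w\right)} = \sqrt{-9 + 2 w}$)
$t = i \sqrt{10}$ ($t = \sqrt{-9 + 2 \left(- \frac{8}{-3 + 19}\right)} = \sqrt{-9 + 2 \left(- \frac{8}{16}\right)} = \sqrt{-9 + 2 \left(\left(-8\right) \frac{1}{16}\right)} = \sqrt{-9 + 2 \left(- \frac{1}{2}\right)} = \sqrt{-9 - 1} = \sqrt{-10} = i \sqrt{10} \approx 3.1623 i$)
$\left(-226759 - -34831\right) - t = \left(-226759 - -34831\right) - i \sqrt{10} = \left(-226759 + 34831\right) - i \sqrt{10} = -191928 - i \sqrt{10}$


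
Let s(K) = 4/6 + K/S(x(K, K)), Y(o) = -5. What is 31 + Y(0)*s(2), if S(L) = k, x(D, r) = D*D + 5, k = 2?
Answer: 68/3 ≈ 22.667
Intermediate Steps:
x(D, r) = 5 + D**2 (x(D, r) = D**2 + 5 = 5 + D**2)
S(L) = 2
s(K) = 2/3 + K/2 (s(K) = 4/6 + K/2 = 4*(1/6) + K*(1/2) = 2/3 + K/2)
31 + Y(0)*s(2) = 31 - 5*(2/3 + (1/2)*2) = 31 - 5*(2/3 + 1) = 31 - 5*5/3 = 31 - 25/3 = 68/3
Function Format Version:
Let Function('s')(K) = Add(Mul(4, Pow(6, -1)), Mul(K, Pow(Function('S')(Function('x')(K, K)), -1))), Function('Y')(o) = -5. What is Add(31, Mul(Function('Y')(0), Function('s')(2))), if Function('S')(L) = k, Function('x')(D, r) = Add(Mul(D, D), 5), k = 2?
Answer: Rational(68, 3) ≈ 22.667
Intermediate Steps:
Function('x')(D, r) = Add(5, Pow(D, 2)) (Function('x')(D, r) = Add(Pow(D, 2), 5) = Add(5, Pow(D, 2)))
Function('S')(L) = 2
Function('s')(K) = Add(Rational(2, 3), Mul(Rational(1, 2), K)) (Function('s')(K) = Add(Mul(4, Pow(6, -1)), Mul(K, Pow(2, -1))) = Add(Mul(4, Rational(1, 6)), Mul(K, Rational(1, 2))) = Add(Rational(2, 3), Mul(Rational(1, 2), K)))
Add(31, Mul(Function('Y')(0), Function('s')(2))) = Add(31, Mul(-5, Add(Rational(2, 3), Mul(Rational(1, 2), 2)))) = Add(31, Mul(-5, Add(Rational(2, 3), 1))) = Add(31, Mul(-5, Rational(5, 3))) = Add(31, Rational(-25, 3)) = Rational(68, 3)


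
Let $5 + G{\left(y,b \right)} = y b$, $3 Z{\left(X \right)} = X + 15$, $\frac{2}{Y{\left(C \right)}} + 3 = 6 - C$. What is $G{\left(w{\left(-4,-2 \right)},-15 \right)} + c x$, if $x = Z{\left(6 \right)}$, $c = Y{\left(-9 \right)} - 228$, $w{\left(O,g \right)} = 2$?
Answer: $- \frac{9779}{6} \approx -1629.8$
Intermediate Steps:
$Y{\left(C \right)} = \frac{2}{3 - C}$ ($Y{\left(C \right)} = \frac{2}{-3 - \left(-6 + C\right)} = \frac{2}{3 - C}$)
$Z{\left(X \right)} = 5 + \frac{X}{3}$ ($Z{\left(X \right)} = \frac{X + 15}{3} = \frac{15 + X}{3} = 5 + \frac{X}{3}$)
$G{\left(y,b \right)} = -5 + b y$ ($G{\left(y,b \right)} = -5 + y b = -5 + b y$)
$c = - \frac{1367}{6}$ ($c = - \frac{2}{-3 - 9} - 228 = - \frac{2}{-12} - 228 = \left(-2\right) \left(- \frac{1}{12}\right) - 228 = \frac{1}{6} - 228 = - \frac{1367}{6} \approx -227.83$)
$x = 7$ ($x = 5 + \frac{1}{3} \cdot 6 = 5 + 2 = 7$)
$G{\left(w{\left(-4,-2 \right)},-15 \right)} + c x = \left(-5 - 30\right) - \frac{9569}{6} = -35 - \frac{9569}{6} = - \frac{9779}{6}$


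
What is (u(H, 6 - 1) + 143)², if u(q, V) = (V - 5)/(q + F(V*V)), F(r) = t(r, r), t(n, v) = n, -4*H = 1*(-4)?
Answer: 20449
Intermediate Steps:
H = 1 (H = -(-4)/4 = -¼*(-4) = 1)
F(r) = r
u(q, V) = (-5 + V)/(q + V²) (u(q, V) = (V - 5)/(q + V*V) = (-5 + V)/(q + V²))
(u(H, 6 - 1) + 143)² = ((-5 + (6 - 1))/(1 + (6 - 1)²) + 143)² = ((-5 + 5)/(1 + 5²) + 143)² = (0/(1 + 25) + 143)² = (0/26 + 143)² = ((1/26)*0 + 143)² = (0 + 143)² = 143² = 20449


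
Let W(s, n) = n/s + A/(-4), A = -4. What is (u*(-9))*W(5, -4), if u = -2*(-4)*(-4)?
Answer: 288/5 ≈ 57.600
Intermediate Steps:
W(s, n) = 1 + n/s (W(s, n) = n/s - 4/(-4) = n/s - 4*(-¼) = n/s + 1 = 1 + n/s)
u = -32 (u = 8*(-4) = -32)
(u*(-9))*W(5, -4) = (-32*(-9))*((-4 + 5)/5) = 288*((⅕)*1) = 288*(⅕) = 288/5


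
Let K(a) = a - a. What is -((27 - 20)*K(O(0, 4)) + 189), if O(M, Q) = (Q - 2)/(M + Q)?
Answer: -189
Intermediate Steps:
O(M, Q) = (-2 + Q)/(M + Q)
K(a) = 0
-((27 - 20)*K(O(0, 4)) + 189) = -((27 - 20)*0 + 189) = -(7*0 + 189) = -(0 + 189) = -1*189 = -189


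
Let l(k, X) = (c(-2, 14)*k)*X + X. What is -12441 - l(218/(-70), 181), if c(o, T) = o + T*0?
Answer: -481228/35 ≈ -13749.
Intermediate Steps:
c(o, T) = o (c(o, T) = o + 0 = o)
l(k, X) = X - 2*X*k (l(k, X) = (-2*k)*X + X = -2*X*k + X = X - 2*X*k)
-12441 - l(218/(-70), 181) = -12441 - 181*(1 - 436/(-70)) = -12441 - 181*(1 - 436*(-1)/70) = -12441 - 181*(1 - 2*(-109/35)) = -12441 - 181*(1 + 218/35) = -12441 - 181*253/35 = -12441 - 1*45793/35 = -12441 - 45793/35 = -481228/35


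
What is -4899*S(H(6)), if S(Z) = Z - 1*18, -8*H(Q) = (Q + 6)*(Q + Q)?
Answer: 176364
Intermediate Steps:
H(Q) = -Q*(6 + Q)/4 (H(Q) = -(Q + 6)*(Q + Q)/8 = -(6 + Q)*2*Q/8 = -Q*(6 + Q)/4)
S(Z) = -18 + Z (S(Z) = Z - 18 = -18 + Z)
-4899*S(H(6)) = -4899*(-18 - ¼*6*(6 + 6)) = -4899*(-18 - ¼*6*12) = -4899*(-18 - 18) = -4899*(-36) = 176364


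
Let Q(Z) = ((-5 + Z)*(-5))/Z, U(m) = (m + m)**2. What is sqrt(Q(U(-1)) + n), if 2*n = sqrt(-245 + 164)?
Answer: sqrt(5 + 18*I)/2 ≈ 1.7205 + 1.3077*I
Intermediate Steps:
n = 9*I/2 (n = sqrt(-245 + 164)/2 = sqrt(-81)/2 = (9*I)/2 = 9*I/2 ≈ 4.5*I)
U(m) = 4*m**2 (U(m) = (2*m)**2 = 4*m**2)
Q(Z) = (25 - 5*Z)/Z
sqrt(Q(U(-1)) + n) = sqrt((-5 + 25/((4*(-1)**2))) + 9*I/2) = sqrt((-5 + 25/((4*1))) + 9*I/2) = sqrt((-5 + 25/4) + 9*I/2) = sqrt(5/4 + 9*I/2)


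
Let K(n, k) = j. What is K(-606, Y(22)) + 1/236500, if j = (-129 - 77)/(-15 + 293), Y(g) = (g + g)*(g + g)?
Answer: -24359361/32873500 ≈ -0.74100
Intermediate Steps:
Y(g) = 4*g**2 (Y(g) = (2*g)*(2*g) = 4*g**2)
j = -103/139 (j = -206/278 = -206*1/278 = -103/139 ≈ -0.74101)
K(n, k) = -103/139
K(-606, Y(22)) + 1/236500 = -103/139 + 1/236500 = -24359361/32873500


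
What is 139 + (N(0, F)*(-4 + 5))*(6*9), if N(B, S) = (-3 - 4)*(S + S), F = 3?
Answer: -2129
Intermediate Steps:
N(B, S) = -14*S
139 + (N(0, F)*(-4 + 5))*(6*9) = 139 + ((-14*3)*(-4 + 5))*(6*9) = 139 - 42*1*54 = 139 - 42*54 = 139 - 2268 = -2129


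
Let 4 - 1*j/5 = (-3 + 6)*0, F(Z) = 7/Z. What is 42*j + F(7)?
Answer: 841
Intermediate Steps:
j = 20 (j = 20 - 5*(-3 + 6)*0 = 20 - 15*0 = 20 - 5*0 = 20 + 0 = 20)
42*j + F(7) = 42*20 + 7/7 = 840 + 7*(1/7) = 840 + 1 = 841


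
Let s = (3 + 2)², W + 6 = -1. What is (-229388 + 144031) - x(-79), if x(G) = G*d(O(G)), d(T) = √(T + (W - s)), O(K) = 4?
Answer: -85357 + 158*I*√7 ≈ -85357.0 + 418.03*I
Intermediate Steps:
W = -7 (W = -6 - 1 = -7)
s = 25 (s = 5² = 25)
d(T) = √(-32 + T) (d(T) = √(T + (-7 - 1*25)) = √(T + (-7 - 25)) = √(T - 32) = √(-32 + T))
x(G) = 2*I*G*√7 (x(G) = G*√(-32 + 4) = G*√(-28) = G*(2*I*√7) = 2*I*G*√7)
(-229388 + 144031) - x(-79) = (-229388 + 144031) - 2*I*(-79)*√7 = -85357 - (-158)*I*√7 = -85357 + 158*I*√7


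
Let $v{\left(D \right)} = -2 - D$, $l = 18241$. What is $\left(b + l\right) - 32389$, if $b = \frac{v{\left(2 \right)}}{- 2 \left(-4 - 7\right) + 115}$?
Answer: $- \frac{1938280}{137} \approx -14148.0$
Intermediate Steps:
$b = - \frac{4}{137}$ ($b = \frac{-2 - 2}{- 2 \left(-4 - 7\right) + 115} = \frac{-2 - 2}{\left(-2\right) \left(-11\right) + 115} = \frac{1}{22 + 115} \left(-4\right) = \frac{1}{137} \left(-4\right) = - \frac{4}{137} \approx -0.029197$)
$\left(b + l\right) - 32389 = \left(- \frac{4}{137} + 18241\right) - 32389 = \frac{2499013}{137} - 32389 = - \frac{1938280}{137}$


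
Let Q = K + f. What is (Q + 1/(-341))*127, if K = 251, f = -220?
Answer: 1342390/341 ≈ 3936.6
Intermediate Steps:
Q = 31 (Q = 251 - 220 = 31)
(Q + 1/(-341))*127 = (31 + 1/(-341))*127 = (31 - 1/341)*127 = (10570/341)*127 = 1342390/341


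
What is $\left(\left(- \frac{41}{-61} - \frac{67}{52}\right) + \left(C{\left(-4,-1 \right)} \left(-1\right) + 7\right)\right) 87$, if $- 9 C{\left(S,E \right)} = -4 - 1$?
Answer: $\frac{4825049}{9516} \approx 507.05$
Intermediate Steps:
$C{\left(S,E \right)} = \frac{5}{9}$ ($C{\left(S,E \right)} = - \frac{-4 - 1}{9} = \left(- \frac{1}{9}\right) \left(-5\right) = \frac{5}{9}$)
$\left(\left(- \frac{41}{-61} - \frac{67}{52}\right) + \left(C{\left(-4,-1 \right)} \left(-1\right) + 7\right)\right) 87 = \left(\left(- \frac{41}{-61} - \frac{67}{52}\right) + \left(\frac{5}{9} \left(-1\right) + 7\right)\right) 87 = \left(\left(\left(-41\right) \left(- \frac{1}{61}\right) - \frac{67}{52}\right) + \left(- \frac{5}{9} + 7\right)\right) 87 = \left(\left(\frac{41}{61} - \frac{67}{52}\right) + \frac{58}{9}\right) 87 = \left(- \frac{1955}{3172} + \frac{58}{9}\right) 87 = \frac{166381}{28548} \cdot 87 = \frac{4825049}{9516}$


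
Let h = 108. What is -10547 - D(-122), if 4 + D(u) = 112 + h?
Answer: -10763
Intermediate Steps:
D(u) = 216 (D(u) = -4 + (112 + 108) = -4 + 220 = 216)
-10547 - D(-122) = -10547 - 1*216 = -10547 - 216 = -10763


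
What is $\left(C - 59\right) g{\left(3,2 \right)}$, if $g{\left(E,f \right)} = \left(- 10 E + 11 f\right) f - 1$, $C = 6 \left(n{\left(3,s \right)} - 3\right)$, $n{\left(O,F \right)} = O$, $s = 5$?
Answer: $1003$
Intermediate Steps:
$C = 0$ ($C = 6 \left(3 - 3\right) = 6 \cdot 0 = 0$)
$g{\left(E,f \right)} = -1 + f \left(- 10 E + 11 f\right)$ ($g{\left(E,f \right)} = f \left(- 10 E + 11 f\right) - 1 = -1 + f \left(- 10 E + 11 f\right)$)
$\left(C - 59\right) g{\left(3,2 \right)} = \left(0 - 59\right) \left(-1 + 11 \cdot 2^{2} - 30 \cdot 2\right) = - 59 \left(-1 + 11 \cdot 4 - 60\right) = - 59 \left(-1 + 44 - 60\right) = \left(-59\right) \left(-17\right) = 1003$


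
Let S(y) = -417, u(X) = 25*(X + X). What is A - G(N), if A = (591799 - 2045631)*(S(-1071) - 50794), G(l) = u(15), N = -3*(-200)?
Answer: 74452189802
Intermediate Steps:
N = 600
u(X) = 50*X (u(X) = 25*(2*X) = 50*X)
G(l) = 750 (G(l) = 50*15 = 750)
A = 74452190552 (A = (591799 - 2045631)*(-417 - 50794) = -1453832*(-51211) = 74452190552)
A - G(N) = 74452190552 - 1*750 = 74452190552 - 750 = 74452189802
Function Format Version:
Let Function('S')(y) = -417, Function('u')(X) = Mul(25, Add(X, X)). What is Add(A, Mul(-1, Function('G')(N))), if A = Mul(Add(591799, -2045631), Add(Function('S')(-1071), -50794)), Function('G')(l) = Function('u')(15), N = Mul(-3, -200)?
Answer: 74452189802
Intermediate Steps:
N = 600
Function('u')(X) = Mul(50, X) (Function('u')(X) = Mul(25, Mul(2, X)) = Mul(50, X))
Function('G')(l) = 750 (Function('G')(l) = Mul(50, 15) = 750)
A = 74452190552 (A = Mul(Add(591799, -2045631), Add(-417, -50794)) = Mul(-1453832, -51211) = 74452190552)
Add(A, Mul(-1, Function('G')(N))) = Add(74452190552, Mul(-1, 750)) = Add(74452190552, -750) = 74452189802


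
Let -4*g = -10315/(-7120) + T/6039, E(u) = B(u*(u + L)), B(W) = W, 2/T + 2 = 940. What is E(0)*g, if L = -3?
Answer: 0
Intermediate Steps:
T = 1/469 (T = 2/(-2 + 940) = 2/938 = 2*(1/938) = 1/469 ≈ 0.0021322)
E(u) = u*(-3 + u) (E(u) = u*(u - 3) = u*(-3 + u))
g = -5843017757/16132729536 (g = -(-10315/(-7120) + (1/469)/6039)/4 = -(-10315*(-1/7120) + (1/469)*(1/6039))/4 = -(2063/1424 + 1/2832291)/4 = -¼*5843017757/4033182384 = -5843017757/16132729536 ≈ -0.36218)
E(0)*g = (0*(-3 + 0))*(-5843017757/16132729536) = (0*(-3))*(-5843017757/16132729536) = 0*(-5843017757/16132729536) = 0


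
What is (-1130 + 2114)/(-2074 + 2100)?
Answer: 492/13 ≈ 37.846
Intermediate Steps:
(-1130 + 2114)/(-2074 + 2100) = 984/26 = 984*(1/26) = 492/13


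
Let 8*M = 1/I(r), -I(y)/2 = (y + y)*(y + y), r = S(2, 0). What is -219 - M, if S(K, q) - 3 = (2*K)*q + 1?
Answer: -224255/1024 ≈ -219.00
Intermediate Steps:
S(K, q) = 4 + 2*K*q (S(K, q) = 3 + ((2*K)*q + 1) = 3 + (2*K*q + 1) = 3 + (1 + 2*K*q) = 4 + 2*K*q)
r = 4 (r = 4 + 2*2*0 = 4 + 0 = 4)
I(y) = -8*y**2 (I(y) = -2*(y + y)*(y + y) = -2*2*y*2*y = -8*y**2)
M = -1/1024 (M = 1/(8*((-8*4**2))) = 1/(8*((-8*16))) = (1/8)/(-128) = (1/8)*(-1/128) = -1/1024 ≈ -0.00097656)
-219 - M = -219 - 1*(-1/1024) = -219 + 1/1024 = -224255/1024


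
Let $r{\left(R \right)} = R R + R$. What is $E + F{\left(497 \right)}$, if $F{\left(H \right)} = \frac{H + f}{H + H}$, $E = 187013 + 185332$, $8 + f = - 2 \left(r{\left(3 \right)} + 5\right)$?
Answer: $\frac{52873055}{142} \approx 3.7235 \cdot 10^{5}$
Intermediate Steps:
$r{\left(R \right)} = R + R^{2}$ ($r{\left(R \right)} = R^{2} + R = R + R^{2}$)
$f = -42$ ($f = -8 - 2 \left(3 \left(1 + 3\right) + 5\right) = -8 - 2 \left(3 \cdot 4 + 5\right) = -8 - 2 \left(12 + 5\right) = -8 - 34 = -42$)
$E = 372345$
$F{\left(H \right)} = \frac{-42 + H}{2 H}$ ($F{\left(H \right)} = \frac{H - 42}{H + H} = \frac{-42 + H}{2 H}$)
$E + F{\left(497 \right)} = 372345 + \frac{-42 + 497}{2 \cdot 497} = 372345 + \frac{1}{2} \cdot \frac{1}{497} \cdot 455 = 372345 + \frac{65}{142} = \frac{52873055}{142}$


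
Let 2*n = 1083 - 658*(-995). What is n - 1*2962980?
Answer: -5270167/2 ≈ -2.6351e+6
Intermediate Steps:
n = 655793/2 (n = (1083 - 658*(-995))/2 = (1083 + 654710)/2 = (½)*655793 = 655793/2 ≈ 3.2790e+5)
n - 1*2962980 = 655793/2 - 1*2962980 = 655793/2 - 2962980 = -5270167/2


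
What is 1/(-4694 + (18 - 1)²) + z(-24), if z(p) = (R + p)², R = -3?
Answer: 3211244/4405 ≈ 729.00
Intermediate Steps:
z(p) = (-3 + p)²
1/(-4694 + (18 - 1)²) + z(-24) = 1/(-4694 + (18 - 1)²) + (-3 - 24)² = 1/(-4694 + 17²) + (-27)² = 1/(-4694 + 289) + 729 = 1/(-4405) + 729 = -1/4405 + 729 = 3211244/4405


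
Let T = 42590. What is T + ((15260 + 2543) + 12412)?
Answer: 72805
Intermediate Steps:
T + ((15260 + 2543) + 12412) = 42590 + ((15260 + 2543) + 12412) = 42590 + (17803 + 12412) = 42590 + 30215 = 72805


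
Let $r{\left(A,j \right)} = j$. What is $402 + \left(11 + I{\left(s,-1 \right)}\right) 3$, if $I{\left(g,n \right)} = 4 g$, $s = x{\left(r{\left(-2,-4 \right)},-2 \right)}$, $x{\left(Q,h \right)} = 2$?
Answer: $459$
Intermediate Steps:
$s = 2$
$402 + \left(11 + I{\left(s,-1 \right)}\right) 3 = 402 + \left(11 + 4 \cdot 2\right) 3 = 402 + \left(11 + 8\right) 3 = 402 + 19 \cdot 3 = 402 + 57 = 459$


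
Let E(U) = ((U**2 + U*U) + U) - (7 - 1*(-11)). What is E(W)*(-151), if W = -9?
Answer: -20385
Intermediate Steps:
E(U) = -18 + U + 2*U**2 (E(U) = ((U**2 + U**2) + U) - (7 + 11) = (2*U**2 + U) - 1*18 = (U + 2*U**2) - 18 = -18 + U + 2*U**2)
E(W)*(-151) = (-18 - 9 + 2*(-9)**2)*(-151) = (-18 - 9 + 2*81)*(-151) = (-18 - 9 + 162)*(-151) = 135*(-151) = -20385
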